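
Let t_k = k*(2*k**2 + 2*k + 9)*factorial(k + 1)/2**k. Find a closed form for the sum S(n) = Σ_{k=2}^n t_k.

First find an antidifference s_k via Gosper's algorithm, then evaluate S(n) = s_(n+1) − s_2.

t_(k+1)/t_k = (k + 1)*(k + 2)*(2*k + 2*(k + 1)**2 + 11)/(2*k*(2*k**2 + 2*k + 9)).
Take A(k)=k/2 + 1, B(k)=1, C(k)=k**3 + k**2 + 9*k/2.
f must satisfy (k/2 + 1)·f(k+1) − (1)·f(k) = k**3 + k**2 + 9*k/2.
deg f ≤ 2 (via 1,0,3).
Match coefficients ⇒ f(k) = 2*k**2 - 2*k + 1.
So s_k = (B(k−1)f/C)·t_k = (2*(2*k**2 - 2*k + 1)/(k*(2*k**2 + 2*k + 9)))·t_k = 2**(1 - k)*(2*k**2 - 2*k + 1)*factorial(k + 1).
s_(k+1) − s_k = k*(2*k**2 + 2*k + 9)*factorial(k + 1)/2**k = t_k.
s_(n+1) = (2*n**2 + 2*n + 1)*factorial(n + 2)/2**n and s_(2) = 15, so S(n) = (-15*2**n + 2*n**4*factorial(n) + 8*n**3*factorial(n) + 11*n**2*factorial(n) + 7*n*factorial(n) + 2*factorial(n))/2**n.

S(n) = (-15*2**n + 2*n**4*factorial(n) + 8*n**3*factorial(n) + 11*n**2*factorial(n) + 7*n*factorial(n) + 2*factorial(n))/2**n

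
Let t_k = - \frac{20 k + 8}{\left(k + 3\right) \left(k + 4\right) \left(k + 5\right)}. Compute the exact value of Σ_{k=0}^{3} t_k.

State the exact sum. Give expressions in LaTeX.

Σ = -67/84

Ratio r(k) = (k + 3)*(5*k + 7)/((k + 6)*(5*k + 2)).
Gosper form: A/B · C(k+1)/C(k) with A=k + 3, B=k + 6, C=k + 2/5.
Key eq: (k + 3)·f(k+1) = (k + 5)·f(k) + (k + 2/5).
deg f ≤ 2 (via 1,1,1).
Solve for f: f(k) = k*(17*k - 1)/120 (degree 2 ≤ 2).
Certificate R = B(k−1)f/C = k*(k + 5)*(17*k - 1)/(24*(5*k + 2)) gives s_k = -k*(17*k - 1)/(6*(k + 3)*(k + 4)).
Verify: 4*(-5*k - 2)/(k**3 + 12*k**2 + 47*k + 60) matches t_k.
Telescoping: Σ = s_(4) − s_(0) = -67/84 − (0) = -67/84.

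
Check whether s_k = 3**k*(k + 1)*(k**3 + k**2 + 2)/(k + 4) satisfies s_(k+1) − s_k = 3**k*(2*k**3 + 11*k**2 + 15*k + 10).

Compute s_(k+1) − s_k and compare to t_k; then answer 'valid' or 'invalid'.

Invalid: residual 6*3**k*(-k**4 - 9*k**3 - 29*k**2 - 35*k - 19)/(k**2 + 9*k + 20) ≠ 0.

s_(k+1) = 3**(k + 1)*(k + 2)*((k + 1)**3 + (k + 1)**2 + 2)/(k + 5)
s_(k+1) − s_k = 3**k*(2*k**5 + 23*k**4 + 100*k**3 + 191*k**2 + 180*k + 86)/(k**2 + 9*k + 20)
(s_(k+1) − s_k) − t_k = 6*3**k*(-k**4 - 9*k**3 - 29*k**2 - 35*k - 19)/(k**2 + 9*k + 20)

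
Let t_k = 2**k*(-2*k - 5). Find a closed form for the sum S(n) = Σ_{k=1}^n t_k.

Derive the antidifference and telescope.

Ratio r(k) = 2*(2*k + 7)/(2*k + 5).
Factor: A=2; B=1; C=k + 5/2.
Key eq: (2)·f(k+1) = (1)·f(k) + (k + 5/2).
Degrees (0,0,1) ⇒ d ≤ 1.
Match coefficients ⇒ f(k) = (2*k + 1)/2.
So s_k = (B(k−1)f/C)·t_k = ((2*k + 1)/(2*k + 5))·t_k = 2**k*(-2*k - 1).
Check: Δs_k = 2**k*(-2*k - 5). ✓
s_(n+1) = 2**(n + 1)*(-2*n - 3) and s_(1) = -6, so S(n) = -4*2**n*n - 6*2**n + 6.

S(n) = -4*2**n*n - 6*2**n + 6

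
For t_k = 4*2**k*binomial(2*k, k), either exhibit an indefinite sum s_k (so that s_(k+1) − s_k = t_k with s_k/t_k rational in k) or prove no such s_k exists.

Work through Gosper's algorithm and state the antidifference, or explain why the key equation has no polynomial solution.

not Gosper-summable; s_k does not exist

r(k) = 4*(2*k + 1)/(k + 1) after simplifying.
A = 8*k + 4, B = k + 1, C = 1.
Solve (8*k + 4)·f(k+1) − (k)·f(k) = 1.
d = -1 from the (1,1,0) case.
Bound -1 < 0, so the key equation has no polynomial solution.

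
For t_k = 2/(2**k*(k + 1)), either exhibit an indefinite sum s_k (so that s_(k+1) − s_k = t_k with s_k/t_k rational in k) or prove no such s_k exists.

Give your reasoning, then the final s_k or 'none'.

no hypergeometric antidifference exists

r(k) = (k + 1)/(2*(k + 2)) after simplifying.
Take A(k)=k/2 + 1/2, B(k)=k + 2, C(k)=1.
Key eq: (k/2 + 1/2)·f(k+1) = (k + 1)·f(k) + (1).
d = -1 from the (1,1,0) case.
deg f ≤ -1 is impossible — no certificate.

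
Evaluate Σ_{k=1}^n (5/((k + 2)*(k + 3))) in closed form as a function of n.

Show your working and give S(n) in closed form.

Step 1: r(k) = (k + 2)/(k + 4).
A = k + 2, B = k + 4, C = 1.
f must satisfy (k + 2)·f(k+1) − (k + 3)·f(k) = 1.
deg f ≤ 1 (via 1,1,0).
Solving with deg f ≤ 1: f(k) = k/2.
R(k) = B(k−1)·f(k)/C(k) = k*(k + 3)/2; s_k = R·t_k = 5*k/(2*(k + 2)).
Δs = 5/(k**2 + 5*k + 6), as required.
Σ_(k=1)^n t_k = s_(n+1) − s_(1) = (5*(n + 1)/(2*(n + 3))) − (5/6), i.e. 5*n/(3*(n + 3)).

S(n) = 5*n/(3*(n + 3))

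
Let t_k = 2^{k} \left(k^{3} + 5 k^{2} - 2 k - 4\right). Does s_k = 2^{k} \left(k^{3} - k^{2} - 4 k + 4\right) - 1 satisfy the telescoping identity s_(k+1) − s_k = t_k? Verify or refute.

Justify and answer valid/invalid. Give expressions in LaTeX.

valid (s_(k+1) − s_k reduces to t_k)

s_(k+1) = 2**(k + 1)*(-4*k + (k + 1)**3 - (k + 1)**2) - 1
s_(k+1) − s_k = 2**k*(k**3 + 5*k**2 - 2*k - 4)
(s_(k+1) − s_k) − t_k = 0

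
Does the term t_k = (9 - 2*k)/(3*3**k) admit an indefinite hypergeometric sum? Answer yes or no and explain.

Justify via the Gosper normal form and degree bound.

Compute t_(k+1)/t_k: get (2*k - 7)/(3*(2*k - 9)).
Factor: A=1/3; B=1; C=k - 9/2.
Need (1/3)·f(k+1) − (1)·f(k) = k - 9/2.
Degrees (0,0,1) ⇒ d ≤ 1.
Solve for f: f(k) = -3*(k - 4)/2 (degree 1 ≤ 1).
Certificate R = B(k−1)f/C = -3*(k - 4)/(2*k - 9) gives s_k = (k - 4)/3**k.
Δs = (9 - 2*k)/(3*3**k), as required.

Yes. s_k = (k - 4)/3**k.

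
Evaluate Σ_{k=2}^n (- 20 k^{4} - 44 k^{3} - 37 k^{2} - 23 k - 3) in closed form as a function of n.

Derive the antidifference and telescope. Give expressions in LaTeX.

S(n) = - 4 n^{5} - 21 n^{4} - 41 n^{3} - 41 n^{2} - 20 n + 127

r(k) = (20*k**4 + 124*k**3 + 289*k**2 + 309*k + 127)/(20*k**4 + 44*k**3 + 37*k**2 + 23*k + 3) after simplifying.
So A=1 and B=1, with C=k**4 + 11*k**3/5 + 37*k**2/20 + 23*k/20 + 3/20.
Solve (1)·f(k+1) − (1)·f(k) = k**4 + 11*k**3/5 + 37*k**2/20 + 23*k/20 + 3/20.
deg f ≤ 5 (via 0,0,4).
Coefficient equations give f(k) = k*(4*k - 3)*(k**3 + k**2 + 1)/20.
Then R = B(k−1)f/C = k*(4*k - 3)*(k**3 + k**2 + 1)/(20*k**4 + 44*k**3 + 37*k**2 + 23*k + 3), so s_k = R(k)·t_k = k*(-4*k**4 - k**3 + 3*k**2 - 4*k + 3).
Verify: -20*k**4 - 44*k**3 - 37*k**2 - 23*k - 3 matches t_k.
Evaluate: s_(n+1) = -4*n**5 - 21*n**4 - 41*n**3 - 41*n**2 - 20*n - 3; subtract s_(2) = -130 ⇒ S(n) = -4*n**5 - 21*n**4 - 41*n**3 - 41*n**2 - 20*n + 127.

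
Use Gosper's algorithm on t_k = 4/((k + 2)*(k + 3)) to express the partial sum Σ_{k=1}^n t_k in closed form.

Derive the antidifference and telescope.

S(n) = 4*n/(3*(n + 3))

The ratio is (k + 2)/(k + 4).
Gosper form: A/B · C(k+1)/C(k) with A=k + 2, B=k + 4, C=1.
f must satisfy (k + 2)·f(k+1) − (k + 3)·f(k) = 1.
deg f ≤ 1 (via 1,1,0).
Match coefficients ⇒ f(k) = k/2.
Then R = B(k−1)f/C = k*(k + 3)/2, so s_k = R(k)·t_k = 2*k/(k + 2).
Δs = 4/(k**2 + 5*k + 6), as required.
Telescope: S(n) = s_(n+1) − s_(1) = 2*(n + 1)/(n + 3) − (2/3) = 4*n/(3*(n + 3)).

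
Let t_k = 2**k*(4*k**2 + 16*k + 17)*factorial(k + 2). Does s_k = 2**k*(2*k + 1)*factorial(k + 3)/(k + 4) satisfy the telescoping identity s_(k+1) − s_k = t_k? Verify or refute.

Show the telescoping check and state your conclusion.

s_(k+1) = 2**(k + 1)*(2*k + 3)*factorial(k + 4)/(k + 5)
s_(k+1) − s_k = 2**k*(4*k**3 + 36*k**2 + 101*k + 91)*factorial(k + 3)/((k + 4)*(k + 5))
(s_(k+1) − s_k) − t_k = -2**k*(4*k**3 + 32*k**2 + 79*k + 67)*factorial(k + 2)/((k + 4)*(k + 5))

Invalid: residual -2**k*(4*k**3 + 32*k**2 + 79*k + 67)*factorial(k + 2)/((k + 4)*(k + 5)) ≠ 0.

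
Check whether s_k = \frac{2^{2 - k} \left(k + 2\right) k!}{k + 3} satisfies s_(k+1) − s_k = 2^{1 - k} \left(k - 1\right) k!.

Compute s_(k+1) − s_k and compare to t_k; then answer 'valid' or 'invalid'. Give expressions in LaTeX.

Invalid: residual - \frac{2^{1 - k} \left(k^{2} + 2 k - 5\right) k!}{\left(k + 3\right) \left(k + 4\right)} ≠ 0.

s_(k+1) = 2**(1 - k)*(k + 3)*factorial(k + 1)/(k + 4)
s_(k+1) − s_k = 2**(1 - k)*(k**3 + 5*k**2 + 3*k - 7)*factorial(k)/((k + 3)*(k + 4))
(s_(k+1) − s_k) − t_k = -2**(1 - k)*(k**2 + 2*k - 5)*factorial(k)/((k + 3)*(k + 4))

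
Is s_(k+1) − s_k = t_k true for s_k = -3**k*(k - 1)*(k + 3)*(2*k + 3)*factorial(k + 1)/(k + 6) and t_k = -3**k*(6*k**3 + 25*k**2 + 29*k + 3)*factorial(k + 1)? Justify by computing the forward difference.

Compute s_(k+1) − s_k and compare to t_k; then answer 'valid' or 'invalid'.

s_(k+1) = -3**(k + 1)*k*(k + 4)*(2*k + 5)*factorial(k + 2)/(k + 7)
s_(k+1) − s_k = -3**k*(6*k**5 + 85*k**4 + 423*k**3 + 899*k**2 + 729*k + 63)*factorial(k + 1)/((k + 6)*(k + 7))
(s_(k+1) − s_k) − t_k = 3**(k + 1)*(6*k**4 + 61*k**3 + 177*k**2 + 176*k + 21)*factorial(k + 1)/((k + 6)*(k + 7))

Invalid: residual 3**(k + 1)*(6*k**4 + 61*k**3 + 177*k**2 + 176*k + 21)*factorial(k + 1)/((k + 6)*(k + 7)) ≠ 0.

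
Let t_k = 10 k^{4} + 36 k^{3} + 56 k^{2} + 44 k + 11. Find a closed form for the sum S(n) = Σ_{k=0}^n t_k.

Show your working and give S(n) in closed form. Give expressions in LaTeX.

S(n) = 2 n^{5} + 14 n^{4} + 40 n^{3} + 59 n^{2} + 42 n + 11

r(k) = (10*k**4 + 76*k**3 + 224*k**2 + 304*k + 157)/(10*k**4 + 36*k**3 + 56*k**2 + 44*k + 11) after simplifying.
Factor: A=1; B=1; C=k**4 + 18*k**3/5 + 28*k**2/5 + 22*k/5 + 11/10.
f must satisfy (1)·f(k+1) − (1)·f(k) = k**4 + 18*k**3/5 + 28*k**2/5 + 22*k/5 + 11/10.
Degrees (0,0,4) ⇒ d ≤ 5.
Coefficient equations give f(k) = k*(2*k**4 + 4*k**3 + 4*k**2 + 3*k - 2)/10.
So s_k = (B(k−1)f/C)·t_k = (k*(2*k**4 + 4*k**3 + 4*k**2 + 3*k - 2)/(10*k**4 + 36*k**3 + 56*k**2 + 44*k + 11))·t_k = k*(2*k**4 + 4*k**3 + 4*k**2 + 3*k - 2).
Check: Δs_k = 10*k**4 + 36*k**3 + 56*k**2 + 44*k + 11. ✓
Σ_(k=0)^n t_k = s_(n+1) − s_(0) = (2*n**5 + 14*n**4 + 40*n**3 + 59*n**2 + 42*n + 11) − (0), i.e. 2*n**5 + 14*n**4 + 40*n**3 + 59*n**2 + 42*n + 11.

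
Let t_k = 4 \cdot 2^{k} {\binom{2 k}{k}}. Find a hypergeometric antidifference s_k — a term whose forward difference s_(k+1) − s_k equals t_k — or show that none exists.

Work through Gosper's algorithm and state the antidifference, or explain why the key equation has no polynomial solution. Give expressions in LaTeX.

no hypergeometric antidifference exists

r(k) = 4*(2*k + 1)/(k + 1) after simplifying.
Take A(k)=8*k + 4, B(k)=k + 1, C(k)=1.
Key eq: (8*k + 4)·f(k+1) = (k)·f(k) + (1).
Degrees (1,1,0) ⇒ d ≤ -1.
d = -1 < 0 ⇒ no nonzero polynomial f; not summable.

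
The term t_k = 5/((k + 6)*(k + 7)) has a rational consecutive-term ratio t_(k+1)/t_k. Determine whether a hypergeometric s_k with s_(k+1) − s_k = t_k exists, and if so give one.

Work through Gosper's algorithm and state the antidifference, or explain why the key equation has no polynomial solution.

Ratio r(k) = (k + 6)/(k + 8).
Factor: A=k + 6; B=k + 8; C=1.
Key eq: (k + 6)·f(k+1) = (k + 7)·f(k) + (1).
d = 1 from the (1,1,0) case.
Solve for f: f(k) = k/6 (degree 1 ≤ 1).
So s_k = (B(k−1)f/C)·t_k = (k*(k + 7)/6)·t_k = 5*k/(6*(k + 6)).
Verify: 5/(k**2 + 13*k + 42) matches t_k.

s_k = 5*k/(6*(k + 6))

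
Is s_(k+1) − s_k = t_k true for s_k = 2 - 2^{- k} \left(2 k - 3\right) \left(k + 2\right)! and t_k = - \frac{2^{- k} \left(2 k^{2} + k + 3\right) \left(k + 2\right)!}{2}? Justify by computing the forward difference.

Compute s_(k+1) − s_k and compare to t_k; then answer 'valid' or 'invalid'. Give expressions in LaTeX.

s_(k+1) = -2**(-k - 1)*(2*k - 1)*factorial(k + 3) + 2
s_(k+1) − s_k = -(2*k**2 + k + 3)*factorial(k + 2)/(2*2**k)
(s_(k+1) − s_k) − t_k = 0

Valid — Δs_k = t_k.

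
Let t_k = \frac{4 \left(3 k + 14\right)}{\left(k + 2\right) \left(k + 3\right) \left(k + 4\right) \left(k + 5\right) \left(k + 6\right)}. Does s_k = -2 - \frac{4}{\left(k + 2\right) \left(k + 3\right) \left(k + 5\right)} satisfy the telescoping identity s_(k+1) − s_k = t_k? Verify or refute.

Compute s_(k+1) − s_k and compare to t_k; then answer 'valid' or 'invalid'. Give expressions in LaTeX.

s_(k+1) = -2 - 4/((k + 3)*(k + 4)*(k + 6))
s_(k+1) − s_k = 4*(3*k + 14)/(k**5 + 20*k**4 + 155*k**3 + 580*k**2 + 1044*k + 720)
(s_(k+1) − s_k) − t_k = 0

valid; difference matches t_k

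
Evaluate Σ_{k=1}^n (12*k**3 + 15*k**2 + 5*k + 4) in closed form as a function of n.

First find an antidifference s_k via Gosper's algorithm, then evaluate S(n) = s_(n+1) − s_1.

S(n) = n*(3*n**3 + 11*n**2 + 13*n + 9)

r(k) = (12*k**3 + 51*k**2 + 71*k + 36)/(12*k**3 + 15*k**2 + 5*k + 4) after simplifying.
Take A(k)=1, B(k)=1, C(k)=k**3 + 5*k**2/4 + 5*k/12 + 1/3.
Need (1)·f(k+1) − (1)·f(k) = k**3 + 5*k**2/4 + 5*k/12 + 1/3.
Degrees (0,0,3) ⇒ d ≤ 4.
Match coefficients ⇒ f(k) = k*(3*k**3 - k**2 - 2*k + 4)/12.
So s_k = (B(k−1)f/C)·t_k = (k*(3*k**3 - k**2 - 2*k + 4)/(12*k**3 + 15*k**2 + 5*k + 4))·t_k = k*(3*k**3 - k**2 - 2*k + 4).
s_(k+1) − s_k = 12*k**3 + 15*k**2 + 5*k + 4 = t_k.
Telescope: S(n) = s_(n+1) − s_(1) = 3*n**4 + 11*n**3 + 13*n**2 + 9*n + 4 − (4) = n*(3*n**3 + 11*n**2 + 13*n + 9).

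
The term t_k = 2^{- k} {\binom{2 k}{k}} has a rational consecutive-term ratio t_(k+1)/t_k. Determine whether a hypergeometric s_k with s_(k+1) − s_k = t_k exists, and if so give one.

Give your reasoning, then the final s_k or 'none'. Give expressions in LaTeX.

none (Gosper's algorithm certifies no s_k)

r(k) = (2*k + 1)/(k + 1) after simplifying.
Take A(k)=2*k + 1, B(k)=k + 1, C(k)=1.
f must satisfy (2*k + 1)·f(k+1) − (k)·f(k) = 1.
deg f ≤ -1 (via 1,1,0).
Bound -1 < 0, so the key equation has no polynomial solution.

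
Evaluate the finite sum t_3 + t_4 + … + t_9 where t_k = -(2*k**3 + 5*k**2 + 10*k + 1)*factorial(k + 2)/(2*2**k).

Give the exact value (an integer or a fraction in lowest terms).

Σ = -87941505

t_(k+1)/t_k = (2*k**4 + 17*k**3 + 59*k**2 + 96*k + 54)/(2*(2*k**3 + 5*k**2 + 10*k + 1)).
Normal form (A,B,C) = (k/2 + 3/2, 1, k**3 + 5*k**2/2 + 5*k + 1/2).
Solve (k/2 + 3/2)·f(k+1) − (1)·f(k) = k**3 + 5*k**2/2 + 5*k + 1/2.
Bound: deg f ≤ 2.
A polynomial solution: f(k) = 2*k**2 - k - 2.
Then R = B(k−1)f/C = 2*(2*k**2 - k - 2)/(2*k**3 + 5*k**2 + 10*k + 1), so s_k = R(k)·t_k = (-2*k**2 + k + 2)*factorial(k + 2)/2**k.
Check: Δs_k = -(2*k**3 + 5*k**2 + 10*k + 1)*factorial(k + 2)/(2*2**k). ✓
Sum = s_(10) − s_(3); s_(10) = -87941700, s_(3) = -195 ⇒ -87941505.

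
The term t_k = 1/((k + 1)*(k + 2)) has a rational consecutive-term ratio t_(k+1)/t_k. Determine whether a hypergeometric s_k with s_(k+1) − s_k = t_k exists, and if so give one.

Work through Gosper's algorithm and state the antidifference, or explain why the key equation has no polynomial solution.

r(k) = (k + 1)/(k + 3) after simplifying.
Take A(k)=k + 1, B(k)=k + 3, C(k)=1.
f must satisfy (k + 1)·f(k+1) − (k + 2)·f(k) = 1.
deg f ≤ 1 (via 1,1,0).
A polynomial solution: f(k) = k.
Certificate R = B(k−1)f/C = k*(k + 2) gives s_k = k/(k + 1).
s_(k+1) − s_k = 1/(k**2 + 3*k + 2) = t_k.

s_k = k/(k + 1)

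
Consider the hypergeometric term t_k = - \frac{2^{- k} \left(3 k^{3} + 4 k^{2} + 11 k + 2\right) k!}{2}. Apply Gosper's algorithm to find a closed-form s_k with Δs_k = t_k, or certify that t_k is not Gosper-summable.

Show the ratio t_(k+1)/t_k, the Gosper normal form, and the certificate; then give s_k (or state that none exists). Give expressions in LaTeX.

s_k = - 2^{- k} \left(3 k^{2} + k + 2\right) k!

r(k) = (3*k**4 + 16*k**3 + 41*k**2 + 48*k + 20)/(2*(3*k**3 + 4*k**2 + 11*k + 2)) after simplifying.
Gosper form: A/B · C(k+1)/C(k) with A=k/2 + 1/2, B=1, C=k**3 + 4*k**2/3 + 11*k/3 + 2/3.
f must satisfy (k/2 + 1/2)·f(k+1) − (1)·f(k) = k**3 + 4*k**2/3 + 11*k/3 + 2/3.
Degrees (1,0,3) ⇒ d ≤ 2.
Match coefficients ⇒ f(k) = 2*(3*k**2 + k + 2)/3.
Get s_k = R·t_k = -(3*k**2 + k + 2)*factorial(k)/2**k with R(k) = B(k−1)f(k)/C(k) = 2*(3*k**2 + k + 2)/(3*k**3 + 4*k**2 + 11*k + 2).
Δs = -(3*k**3 + 4*k**2 + 11*k + 2)*factorial(k)/(2*2**k), as required.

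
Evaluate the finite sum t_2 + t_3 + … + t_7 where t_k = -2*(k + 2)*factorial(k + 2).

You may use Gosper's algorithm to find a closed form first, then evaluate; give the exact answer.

Ratio r(k) = (k + 3)**2/(k + 2).
Factor: A=k + 3; B=1; C=k + 2.
f must satisfy (k + 3)·f(k+1) − (1)·f(k) = k + 2.
d = 0 from the (1,0,1) case.
Match coefficients ⇒ f(k) = 1.
R(k) = B(k−1)·f(k)/C(k) = 1/(k + 2); s_k = R·t_k = -2*factorial(k + 2).
Check: Δs_k = -2*(k + 2)*factorial(k + 2). ✓
Telescoping: Σ = s_(8) − s_(2) = -7257600 − (-48) = -7257552.

Σ = -7257552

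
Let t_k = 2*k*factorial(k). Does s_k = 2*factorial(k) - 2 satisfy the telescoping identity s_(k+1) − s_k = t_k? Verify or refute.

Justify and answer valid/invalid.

valid (s_(k+1) − s_k reduces to t_k)

s_(k+1) = 2*factorial(k + 1) - 2
s_(k+1) − s_k = 2*k*factorial(k)
(s_(k+1) − s_k) − t_k = 0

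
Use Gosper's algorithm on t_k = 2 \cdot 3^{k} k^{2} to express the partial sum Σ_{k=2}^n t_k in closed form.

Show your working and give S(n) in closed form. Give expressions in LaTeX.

Compute t_(k+1)/t_k: get 3*(k + 1)**2/k**2.
Normal form (A,B,C) = (3, 1, k**2).
Solve (3)·f(k+1) − (1)·f(k) = k**2.
d = 2 from the (0,0,2) case.
Match coefficients ⇒ f(k) = (k**2 - 3*k + 3)/2.
R(k) = B(k−1)·f(k)/C(k) = (k**2 - 3*k + 3)/(2*k**2); s_k = R·t_k = 3**k*(k**2 - 3*k + 3).
Verify: 2*3**k*k**2 matches t_k.
Σ_(k=2)^n t_k = s_(n+1) − s_(2) = (3**(n + 1)*(n**2 - n + 1)) − (9), i.e. 3*3**n*n**2 - 3*3**n*n + 3*3**n - 9.

S(n) = 3 \cdot 3^{n} n^{2} - 3 \cdot 3^{n} n + 3 \cdot 3^{n} - 9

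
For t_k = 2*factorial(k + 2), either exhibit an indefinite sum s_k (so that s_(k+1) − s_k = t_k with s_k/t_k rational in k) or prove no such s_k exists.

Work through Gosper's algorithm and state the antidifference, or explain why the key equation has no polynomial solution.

none — t_k is not Gosper-summable

Step 1: r(k) = k + 3.
So A=k + 3 and B=1, with C=1.
Set up (k + 3)·f(k+1) − (1)·f(k) − (1) = 0.
From deg A=1, deg B=0, deg C=0: d=-1.
deg f ≤ -1 is impossible — no certificate.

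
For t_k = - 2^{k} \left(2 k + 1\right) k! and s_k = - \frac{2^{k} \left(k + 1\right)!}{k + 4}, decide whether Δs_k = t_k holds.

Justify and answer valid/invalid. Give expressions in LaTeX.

s_(k+1) = -2**(k + 1)*factorial(k + 2)/(k + 5)
s_(k+1) − s_k = -2**k*(2*k**2 + 11*k + 11)*factorial(k + 1)/((k + 4)*(k + 5))
(s_(k+1) − s_k) − t_k = 3*2**k*(2*k**2 + 9*k + 3)*factorial(k)/((k + 4)*(k + 5))

Invalid: residual \frac{3 \cdot 2^{k} \left(2 k^{2} + 9 k + 3\right) k!}{\left(k + 4\right) \left(k + 5\right)} ≠ 0.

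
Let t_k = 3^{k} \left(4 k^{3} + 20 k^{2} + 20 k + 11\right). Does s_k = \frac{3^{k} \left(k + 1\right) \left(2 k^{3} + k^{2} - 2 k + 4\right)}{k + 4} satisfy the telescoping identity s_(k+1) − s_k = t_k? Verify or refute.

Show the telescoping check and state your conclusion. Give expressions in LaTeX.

s_(k+1) = 3**(k + 1)*(k + 2)*(-2*k + 2*(k + 1)**3 + (k + 1)**2 + 2)/(k + 5)
s_(k+1) − s_k = 3**k*(4*k**5 + 44*k**4 + 178*k**3 + 294*k**2 + 220*k + 100)/(k**2 + 9*k + 20)
(s_(k+1) − s_k) − t_k = 3**(k + 1)*(-4*k**4 - 34*k**3 - 99*k**2 - 93*k - 40)/(k**2 + 9*k + 20)

Invalid: residual \frac{3^{k + 1} \left(- 4 k^{4} - 34 k^{3} - 99 k^{2} - 93 k - 40\right)}{k^{2} + 9 k + 20} ≠ 0.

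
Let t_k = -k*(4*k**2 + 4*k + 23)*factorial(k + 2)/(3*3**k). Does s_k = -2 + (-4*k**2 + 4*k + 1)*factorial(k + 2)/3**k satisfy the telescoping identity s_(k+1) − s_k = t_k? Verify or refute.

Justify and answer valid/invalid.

valid; difference matches t_k

s_(k+1) = 3**(-k - 1)*(4*k - 4*(k + 1)**2 + 5)*factorial(k + 3) - 2
s_(k+1) − s_k = -k*(4*k**2 + 4*k + 23)*factorial(k + 2)/(3*3**k)
(s_(k+1) − s_k) − t_k = 0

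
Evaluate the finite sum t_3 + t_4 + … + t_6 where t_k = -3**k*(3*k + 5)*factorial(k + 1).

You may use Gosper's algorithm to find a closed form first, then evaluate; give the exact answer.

r(k) = 3*(k + 2)*(3*k + 8)/(3*k + 5) after simplifying.
Normal form (A,B,C) = (3*k + 6, 1, k + 5/3).
f must satisfy (3*k + 6)·f(k+1) − (1)·f(k) = k + 5/3.
Bound: deg f ≤ 0.
Match coefficients ⇒ f(k) = 1/3.
So s_k = (B(k−1)f/C)·t_k = (1/(3*k + 5))·t_k = -3**k*factorial(k + 1).
Δs = -3**k*(3*k + 5)*factorial(k + 1), as required.
Σ_(k=3)^(6) t_k = s_(7) − s_(3) = -88179840 − (-648) = -88179192.

Σ = -88179192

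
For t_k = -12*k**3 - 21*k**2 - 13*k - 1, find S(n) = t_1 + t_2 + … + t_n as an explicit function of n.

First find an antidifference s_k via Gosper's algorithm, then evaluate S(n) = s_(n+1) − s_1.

S(n) = n*(-3*n**3 - 13*n**2 - 20*n - 11)

t_(k+1)/t_k = (12*k**3 + 57*k**2 + 91*k + 47)/(12*k**3 + 21*k**2 + 13*k + 1).
A = 1, B = 1, C = k**3 + 7*k**2/4 + 13*k/12 + 1/12.
Need (1)·f(k+1) − (1)·f(k) = k**3 + 7*k**2/4 + 13*k/12 + 1/12.
d = 4 from the (0,0,3) case.
Solving with deg f ≤ 4: f(k) = k*(3*k**3 + k**2 - k - 2)/12.
R(k) = B(k−1)·f(k)/C(k) = k*(3*k**3 + k**2 - k - 2)/(12*k**3 + 21*k**2 + 13*k + 1); s_k = R·t_k = k*(-3*k**3 - k**2 + k + 2).
Δs = -12*k**3 - 21*k**2 - 13*k - 1, as required.
s_(n+1) = -3*n**4 - 13*n**3 - 20*n**2 - 11*n - 1 and s_(1) = -1, so S(n) = n*(-3*n**3 - 13*n**2 - 20*n - 11).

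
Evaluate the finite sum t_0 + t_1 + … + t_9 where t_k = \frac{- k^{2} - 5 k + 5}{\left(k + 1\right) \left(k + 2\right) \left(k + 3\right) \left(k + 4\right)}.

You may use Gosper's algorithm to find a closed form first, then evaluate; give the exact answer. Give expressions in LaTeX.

Σ = 35/429

Compute t_(k+1)/t_k: get (k + 1)*(5*k + (k + 1)**2)/((k + 5)*(k**2 + 5*k - 5)).
Normal form (A,B,C) = (k + 1, k + 5, k**2 + 5*k - 5).
Solve (k + 1)·f(k+1) − (k + 4)·f(k) = k**2 + 5*k - 5.
Bound: deg f ≤ 3.
Coefficient equations give f(k) = -k*(k + 4).
Then R = B(k−1)f/C = -k*(k + 4)**2/(k**2 + 5*k - 5), so s_k = R(k)·t_k = k*(k + 4)/((k + 1)*(k + 2)*(k + 3)).
Check: Δs_k = (-k**2 - 5*k + 5)/(k**4 + 10*k**3 + 35*k**2 + 50*k + 24). ✓
Sum = s_(10) − s_(0); s_(10) = 35/429, s_(0) = 0 ⇒ 35/429.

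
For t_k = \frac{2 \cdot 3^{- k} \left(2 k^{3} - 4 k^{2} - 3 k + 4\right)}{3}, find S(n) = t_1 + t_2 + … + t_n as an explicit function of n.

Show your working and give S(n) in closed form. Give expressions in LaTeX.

S(n) = 3^{- n - 1} \left(4 \cdot 3^{n} - 2 n^{3} - 5 n^{2} - 3 n - 4\right)

Compute t_(k+1)/t_k: get (2*k**3 + 2*k**2 - 5*k - 1)/(3*(2*k**3 - 4*k**2 - 3*k + 4)).
Gosper form: A/B · C(k+1)/C(k) with A=1/3, B=1, C=k**3 - 2*k**2 - 3*k/2 + 2.
Set up (1/3)·f(k+1) − (1)·f(k) − (k**3 - 2*k**2 - 3*k/2 + 2) = 0.
deg f ≤ 3 (via 0,0,3).
Solving with deg f ≤ 3: f(k) = -3*(2*k**3 - k**2 - k + 4)/4.
Get s_k = R·t_k = (-2*k**3 + k**2 + k - 4)/3**k with R(k) = B(k−1)f(k)/C(k) = -3*(2*k**3 - k**2 - k + 4)/(2*(2*k**3 - 4*k**2 - 3*k + 4)).
Check: Δs_k = 2*(2*k**3 - 4*k**2 - 3*k + 4)/(3*3**k). ✓
Telescope: S(n) = s_(n+1) − s_(1) = 3**(-n - 1)*(-2*n**3 - 5*n**2 - 3*n - 4) − (-4/3) = 3**(-n - 1)*(4*3**n - 2*n**3 - 5*n**2 - 3*n - 4).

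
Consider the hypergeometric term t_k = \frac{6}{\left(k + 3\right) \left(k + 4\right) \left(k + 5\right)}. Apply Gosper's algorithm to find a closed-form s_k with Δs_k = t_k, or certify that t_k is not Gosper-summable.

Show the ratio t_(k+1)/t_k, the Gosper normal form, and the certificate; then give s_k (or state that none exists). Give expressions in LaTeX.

t_(k+1)/t_k = (k + 3)/(k + 6).
So A=k + 3 and B=k + 6, with C=1.
Need (k + 3)·f(k+1) − (k + 5)·f(k) = 1.
d = 2 from the (1,1,0) case.
Solve for f: f(k) = k*(k + 7)/24 (degree 2 ≤ 2).
So s_k = (B(k−1)f/C)·t_k = (k*(k + 5)*(k + 7)/24)·t_k = k*(k + 7)/(4*(k + 3)*(k + 4)).
Δs = 6/(k**3 + 12*k**2 + 47*k + 60), as required.

s_k = \frac{k \left(k + 7\right)}{4 \left(k + 3\right) \left(k + 4\right)}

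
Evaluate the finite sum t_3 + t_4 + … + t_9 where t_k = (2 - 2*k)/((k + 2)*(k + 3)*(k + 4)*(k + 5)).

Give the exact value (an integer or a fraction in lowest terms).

r(k) = k*(k + 2)/((k - 1)*(k + 6)) after simplifying.
So A=k + 2 and B=k + 6, with C=k - 1.
Solve (k + 2)·f(k+1) − (k + 5)·f(k) = k - 1.
From deg A=1, deg B=1, deg C=1: d=3.
A polynomial solution: f(k) = -k/2.
Get s_k = R·t_k = k/((k + 2)*(k + 3)*(k + 4)) with R(k) = B(k−1)f(k)/C(k) = -k*(k + 5)/(2*(k - 1)).
Check: Δs_k = 2*(1 - k)/(k**4 + 14*k**3 + 71*k**2 + 154*k + 120). ✓
Telescoping: Σ = s_(10) − s_(3) = 5/1092 − (1/70) = -53/5460.

Σ = -53/5460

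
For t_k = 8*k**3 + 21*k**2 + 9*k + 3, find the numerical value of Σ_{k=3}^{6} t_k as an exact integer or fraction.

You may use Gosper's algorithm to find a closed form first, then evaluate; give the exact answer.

r(k) = (8*k**3 + 45*k**2 + 75*k + 41)/(8*k**3 + 21*k**2 + 9*k + 3) after simplifying.
Normal form (A,B,C) = (1, 1, k**3 + 21*k**2/8 + 9*k/8 + 3/8).
Set up (1)·f(k+1) − (1)·f(k) − (k**3 + 21*k**2/8 + 9*k/8 + 3/8) = 0.
From deg A=0, deg B=0, deg C=3: d=4.
Match coefficients ⇒ f(k) = k*(2*k**3 + 3*k**2 - 4*k + 2)/8.
R(k) = B(k−1)·f(k)/C(k) = k*(2*k**3 + 3*k**2 - 4*k + 2)/(8*k**3 + 21*k**2 + 9*k + 3); s_k = R·t_k = k*(2*k**3 + 3*k**2 - 4*k + 2).
Check: Δs_k = 8*k**3 + 21*k**2 + 9*k + 3. ✓
Sum = s_(7) − s_(3); s_(7) = 5649, s_(3) = 213 ⇒ 5436.

Σ = 5436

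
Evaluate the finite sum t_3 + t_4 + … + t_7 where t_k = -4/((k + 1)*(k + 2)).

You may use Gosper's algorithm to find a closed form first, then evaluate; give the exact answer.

Σ = -5/9

t_(k+1)/t_k = (k + 1)/(k + 3).
Normal form (A,B,C) = (k + 1, k + 3, 1).
Key eq: (k + 1)·f(k+1) = (k + 2)·f(k) + (1).
Bound: deg f ≤ 1.
Solve for f: f(k) = k (degree 1 ≤ 1).
Get s_k = R·t_k = -4*k/(k + 1) with R(k) = B(k−1)f(k)/C(k) = k*(k + 2).
Verify: -4/(k**2 + 3*k + 2) matches t_k.
Σ_(k=3)^(7) t_k = s_(8) − s_(3) = -32/9 − (-3) = -5/9.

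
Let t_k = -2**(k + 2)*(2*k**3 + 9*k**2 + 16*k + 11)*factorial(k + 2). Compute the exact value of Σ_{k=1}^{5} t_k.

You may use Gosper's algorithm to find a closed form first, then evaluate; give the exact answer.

Ratio r(k) = 2*(2*k**4 + 21*k**3 + 85*k**2 + 158*k + 114)/(2*k**3 + 9*k**2 + 16*k + 11).
So A=2*k + 6 and B=1, with C=k**3 + 9*k**2/2 + 8*k + 11/2.
Need (2*k + 6)·f(k+1) − (1)·f(k) = k**3 + 9*k**2/2 + 8*k + 11/2.
deg f ≤ 2 (via 1,0,3).
Coefficient equations give f(k) = (k**2 + 1)/2.
Certificate R = B(k−1)f/C = (k**2 + 1)/(2*k**3 + 9*k**2 + 16*k + 11) gives s_k = -2**(k + 2)*(k**2 + 1)*factorial(k + 2).
s_(k+1) − s_k = -2**(k + 2)*(2*k**3 + 9*k**2 + 16*k + 11)*factorial(k + 2) = t_k.
Telescoping: Σ = s_(6) − s_(1) = -381911040 − (-96) = -381910944.

Σ = -381910944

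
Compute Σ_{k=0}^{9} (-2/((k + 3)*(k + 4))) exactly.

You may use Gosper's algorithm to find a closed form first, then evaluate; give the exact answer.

The ratio is (k + 3)/(k + 5).
Gosper form: A/B · C(k+1)/C(k) with A=k + 3, B=k + 5, C=1.
Key eq: (k + 3)·f(k+1) = (k + 4)·f(k) + (1).
d = 1 from the (1,1,0) case.
Solve for f: f(k) = k/3 (degree 1 ≤ 1).
Then R = B(k−1)f/C = k*(k + 4)/3, so s_k = R(k)·t_k = -2*k/(3*k + 9).
Δs = -2/(k**2 + 7*k + 12), as required.
Σ_(k=0)^(9) t_k = s_(10) − s_(0) = -20/39 − (0) = -20/39.

Σ = -20/39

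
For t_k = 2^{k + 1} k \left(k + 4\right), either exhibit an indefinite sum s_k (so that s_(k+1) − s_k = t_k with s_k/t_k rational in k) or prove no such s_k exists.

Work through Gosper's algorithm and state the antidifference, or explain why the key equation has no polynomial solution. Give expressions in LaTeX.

s_k = 2^{k + 1} \left(k^{2} - 2\right)

Compute t_(k+1)/t_k: get 2*(k + 1)*(k + 5)/(k*(k + 4)).
So A=2 and B=1, with C=k**2 + 4*k.
Key eq: (2)·f(k+1) = (1)·f(k) + (k**2 + 4*k).
d = 2 from the (0,0,2) case.
Solving with deg f ≤ 2: f(k) = k**2 - 2.
So s_k = (B(k−1)f/C)·t_k = ((k**2 - 2)/(k*(k + 4)))·t_k = 2**(k + 1)*(k**2 - 2).
Verify: 2**(k + 1)*k*(k + 4) matches t_k.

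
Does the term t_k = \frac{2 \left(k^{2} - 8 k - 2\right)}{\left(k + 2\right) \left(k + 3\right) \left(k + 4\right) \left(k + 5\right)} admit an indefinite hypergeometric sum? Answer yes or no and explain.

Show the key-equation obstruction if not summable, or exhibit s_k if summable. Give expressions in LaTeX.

Compute t_(k+1)/t_k: get (k + 2)*(8*k - (k + 1)**2 + 10)/((k + 6)*(-k**2 + 8*k + 2)).
Take A(k)=k + 2, B(k)=k + 6, C(k)=k**2 - 8*k - 2.
Key eq: (k + 2)·f(k+1) = (k + 5)·f(k) + (k**2 - 8*k - 2).
d = 3 from the (1,1,2) case.
Solving with deg f ≤ 3: f(k) = -k*(k**2 + 33*k - 10)/24.
So s_k = (B(k−1)f/C)·t_k = (-k*(k + 5)*(k**2 + 33*k - 10)/(24*(k**2 - 8*k - 2)))·t_k = k*(-k**2 - 33*k + 10)/(12*(k + 2)*(k + 3)*(k + 4)).
Check: Δs_k = 2*(k**2 - 8*k - 2)/(k**4 + 14*k**3 + 71*k**2 + 154*k + 120). ✓

Yes. s_k = \frac{k \left(- k^{2} - 33 k + 10\right)}{12 \left(k + 2\right) \left(k + 3\right) \left(k + 4\right)}.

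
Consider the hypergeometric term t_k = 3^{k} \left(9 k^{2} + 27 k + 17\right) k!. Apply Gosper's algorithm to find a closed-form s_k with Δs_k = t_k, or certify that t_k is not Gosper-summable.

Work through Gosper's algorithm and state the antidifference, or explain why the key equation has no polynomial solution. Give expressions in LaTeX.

s_k = 3^{k} \left(3 k + 4\right) k!

Ratio r(k) = 3*(9*k**3 + 54*k**2 + 98*k + 53)/(9*k**2 + 27*k + 17).
Gosper form: A/B · C(k+1)/C(k) with A=3*k + 3, B=1, C=k**2 + 3*k + 17/9.
f must satisfy (3*k + 3)·f(k+1) − (1)·f(k) = k**2 + 3*k + 17/9.
From deg A=1, deg B=0, deg C=2: d=1.
Solving with deg f ≤ 1: f(k) = (3*k + 4)/9.
So s_k = (B(k−1)f/C)·t_k = ((3*k + 4)/(9*k**2 + 27*k + 17))·t_k = 3**k*(3*k + 4)*factorial(k).
Verify: 3**k*(9*k**2 + 27*k + 17)*factorial(k) matches t_k.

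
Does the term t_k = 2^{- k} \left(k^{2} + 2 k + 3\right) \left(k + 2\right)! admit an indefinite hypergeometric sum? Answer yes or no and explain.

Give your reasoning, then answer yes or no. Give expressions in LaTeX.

t_(k+1)/t_k = (k + 3)*(2*k + (k + 1)**2 + 5)/(2*(k**2 + 2*k + 3)).
Factor: A=k/2 + 3/2; B=1; C=k**2 + 2*k + 3.
Key eq: (k/2 + 3/2)·f(k+1) = (1)·f(k) + (k**2 + 2*k + 3).
Bound: deg f ≤ 1.
Solving with deg f ≤ 1: f(k) = 2*k.
Get s_k = R·t_k = 2**(1 - k)*k*factorial(k + 2) with R(k) = B(k−1)f(k)/C(k) = 2*k/(k**2 + 2*k + 3).
Check: Δs_k = (k**2 + 2*k + 3)*factorial(k + 2)/2**k. ✓

Yes. s_k = 2^{1 - k} k \left(k + 2\right)!.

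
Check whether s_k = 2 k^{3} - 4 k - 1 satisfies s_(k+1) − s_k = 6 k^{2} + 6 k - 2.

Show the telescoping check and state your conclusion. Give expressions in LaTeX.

s_(k+1) = -4*k + 2*(k + 1)**3 - 5
s_(k+1) − s_k = 6*k**2 + 6*k - 2
(s_(k+1) − s_k) − t_k = 0

Valid — Δs_k = t_k.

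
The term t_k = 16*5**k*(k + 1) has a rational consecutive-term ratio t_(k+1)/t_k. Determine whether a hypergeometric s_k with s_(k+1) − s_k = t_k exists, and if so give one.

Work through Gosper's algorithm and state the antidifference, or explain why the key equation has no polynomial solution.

Compute t_(k+1)/t_k: get 5*(k + 2)/(k + 1).
So A=5 and B=1, with C=k + 1.
f must satisfy (5)·f(k+1) − (1)·f(k) = k + 1.
deg f ≤ 1 (via 0,0,1).
A polynomial solution: f(k) = (4*k - 1)/16.
So s_k = (B(k−1)f/C)·t_k = ((4*k - 1)/(16*(k + 1)))·t_k = 5**k*(4*k - 1).
Check: Δs_k = 16*5**k*(k + 1). ✓

s_k = 5**k*(4*k - 1)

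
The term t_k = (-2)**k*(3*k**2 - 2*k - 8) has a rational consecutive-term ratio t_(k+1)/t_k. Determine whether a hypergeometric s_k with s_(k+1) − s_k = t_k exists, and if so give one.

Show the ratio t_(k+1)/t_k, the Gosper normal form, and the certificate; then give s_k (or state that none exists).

s_k = (-2)**k*(-k**2 + 2*k + 2)

Compute t_(k+1)/t_k: get 2*(-3*k**2 - 4*k + 7)/(3*k**2 - 2*k - 8).
Gosper form: A/B · C(k+1)/C(k) with A=-2, B=1, C=k**2 - 2*k/3 - 8/3.
f must satisfy (-2)·f(k+1) − (1)·f(k) = k**2 - 2*k/3 - 8/3.
From deg A=0, deg B=0, deg C=2: d=2.
Match coefficients ⇒ f(k) = -(k**2 - 2*k - 2)/3.
So s_k = (B(k−1)f/C)·t_k = (-(k**2 - 2*k - 2)/((k - 2)*(3*k + 4)))·t_k = (-2)**k*(-k**2 + 2*k + 2).
Δs = (-2)**k*(3*k**2 - 2*k - 8), as required.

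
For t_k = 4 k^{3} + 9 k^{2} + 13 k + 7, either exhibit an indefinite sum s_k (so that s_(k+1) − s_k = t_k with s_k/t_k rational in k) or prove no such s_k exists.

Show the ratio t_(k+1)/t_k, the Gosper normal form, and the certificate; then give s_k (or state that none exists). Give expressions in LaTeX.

s_k = k \left(k^{3} + k^{2} + 3 k + 2\right)

r(k) = (4*k**3 + 21*k**2 + 43*k + 33)/(4*k**3 + 9*k**2 + 13*k + 7) after simplifying.
A = 1, B = 1, C = k**3 + 9*k**2/4 + 13*k/4 + 7/4.
f must satisfy (1)·f(k+1) − (1)·f(k) = k**3 + 9*k**2/4 + 13*k/4 + 7/4.
Degrees (0,0,3) ⇒ d ≤ 4.
A polynomial solution: f(k) = k*(k**3 + k**2 + 3*k + 2)/4.
R(k) = B(k−1)·f(k)/C(k) = k*(k**3 + k**2 + 3*k + 2)/(4*k**3 + 9*k**2 + 13*k + 7); s_k = R·t_k = k*(k**3 + k**2 + 3*k + 2).
Δs = 4*k**3 + 9*k**2 + 13*k + 7, as required.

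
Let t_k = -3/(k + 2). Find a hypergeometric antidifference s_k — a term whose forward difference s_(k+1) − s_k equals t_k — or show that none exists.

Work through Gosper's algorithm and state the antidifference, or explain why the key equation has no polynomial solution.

none (Gosper's algorithm certifies no s_k)

The ratio is (k + 2)/(k + 3).
Normal form (A,B,C) = (k + 2, k + 3, 1).
Key eq: (k + 2)·f(k+1) = (k + 2)·f(k) + (1).
deg f ≤ 0 (via 1,1,0).
Generic f = c0 gives residual -1; -1 = 0 cannot hold, so t_k is not Gosper-summable.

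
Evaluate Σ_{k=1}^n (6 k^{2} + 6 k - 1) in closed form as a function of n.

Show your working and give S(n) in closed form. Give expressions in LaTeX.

S(n) = n \left(2 n^{2} + 6 n + 3\right)

Step 1: r(k) = (6*k**2 + 18*k + 11)/(6*k**2 + 6*k - 1).
So A=1 and B=1, with C=k**2 + k - 1/6.
Set up (1)·f(k+1) − (1)·f(k) − (k**2 + k - 1/6) = 0.
Bound: deg f ≤ 3.
Solve for f: f(k) = k*(2*k**2 - 3)/6 (degree 3 ≤ 3).
So s_k = (B(k−1)f/C)·t_k = (k*(2*k**2 - 3)/(6*k**2 + 6*k - 1))·t_k = k*(2*k**2 - 3).
Verify: 6*k**2 + 6*k - 1 matches t_k.
Telescope: S(n) = s_(n+1) − s_(1) = 2*n**3 + 6*n**2 + 3*n - 1 − (-1) = n*(2*n**2 + 6*n + 3).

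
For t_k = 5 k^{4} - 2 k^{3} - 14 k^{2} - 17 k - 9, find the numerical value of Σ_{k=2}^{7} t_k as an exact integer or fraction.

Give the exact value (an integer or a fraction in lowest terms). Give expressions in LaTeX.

Σ = 19350

Ratio r(k) = (5*k**4 + 18*k**3 + 10*k**2 - 31*k - 37)/(5*k**4 - 2*k**3 - 14*k**2 - 17*k - 9).
Gosper form: A/B · C(k+1)/C(k) with A=1, B=1, C=k**4 - 2*k**3/5 - 14*k**2/5 - 17*k/5 - 9/5.
f must satisfy (1)·f(k+1) − (1)·f(k) = k**4 - 2*k**3/5 - 14*k**2/5 - 17*k/5 - 9/5.
deg f ≤ 5 (via 0,0,4).
A polynomial solution: f(k) = k*(k**4 - 3*k**3 - 2*k**2 - 2*k - 3)/5.
Get s_k = R·t_k = k*(k**4 - 3*k**3 - 2*k**2 - 2*k - 3) with R(k) = B(k−1)f(k)/C(k) = k*(k**4 - 3*k**3 - 2*k**2 - 2*k - 3)/(5*k**4 - 2*k**3 - 14*k**2 - 17*k - 9).
Check: Δs_k = 5*k**4 - 2*k**3 - 14*k**2 - 17*k - 9. ✓
Evaluate s at k=8 and k=2: 19304 and -46; difference 19350.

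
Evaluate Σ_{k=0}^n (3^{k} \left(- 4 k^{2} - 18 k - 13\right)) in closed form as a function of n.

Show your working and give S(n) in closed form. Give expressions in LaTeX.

S(n) = - 6 \cdot 3^{n} n^{2} - 21 \cdot 3^{n} n - 12 \cdot 3^{n} - 1

Compute t_(k+1)/t_k: get 3*(4*k**2 + 26*k + 35)/(4*k**2 + 18*k + 13).
Factor: A=3; B=1; C=k**2 + 9*k/2 + 13/4.
Need (3)·f(k+1) − (1)·f(k) = k**2 + 9*k/2 + 13/4.
Degrees (0,0,2) ⇒ d ≤ 2.
Solve for f: f(k) = (2*k**2 + 3*k - 1)/4 (degree 2 ≤ 2).
Certificate R = B(k−1)f/C = (2*k**2 + 3*k - 1)/(4*k**2 + 18*k + 13) gives s_k = 3**k*(-2*k**2 - 3*k + 1).
Δs = 3**k*(-4*k**2 - 18*k - 13), as required.
Evaluate: s_(n+1) = 3**(n + 1)*(-2*n**2 - 7*n - 4); subtract s_(0) = 1 ⇒ S(n) = -6*3**n*n**2 - 21*3**n*n - 12*3**n - 1.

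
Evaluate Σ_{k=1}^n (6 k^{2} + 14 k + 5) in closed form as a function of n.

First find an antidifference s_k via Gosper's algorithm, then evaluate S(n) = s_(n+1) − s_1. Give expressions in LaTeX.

Step 1: r(k) = (6*k**2 + 26*k + 25)/(6*k**2 + 14*k + 5).
So A=1 and B=1, with C=k**2 + 7*k/3 + 5/6.
Set up (1)·f(k+1) − (1)·f(k) − (k**2 + 7*k/3 + 5/6) = 0.
deg f ≤ 3 (via 0,0,2).
Solve for f: f(k) = k*(2*k**2 + 4*k - 1)/6 (degree 3 ≤ 3).
Certificate R = B(k−1)f/C = k*(2*k**2 + 4*k - 1)/(6*k**2 + 14*k + 5) gives s_k = k*(2*k**2 + 4*k - 1).
Check: Δs_k = 6*k**2 + 14*k + 5. ✓
Evaluate: s_(n+1) = 2*n**3 + 10*n**2 + 13*n + 5; subtract s_(1) = 5 ⇒ S(n) = n*(2*n**2 + 10*n + 13).

S(n) = n \left(2 n^{2} + 10 n + 13\right)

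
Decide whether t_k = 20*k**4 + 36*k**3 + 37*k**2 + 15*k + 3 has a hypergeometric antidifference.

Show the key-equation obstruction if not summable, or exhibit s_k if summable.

Compute t_(k+1)/t_k: get (20*k**4 + 116*k**3 + 265*k**2 + 277*k + 111)/(20*k**4 + 36*k**3 + 37*k**2 + 15*k + 3).
Gosper form: A/B · C(k+1)/C(k) with A=1, B=1, C=k**4 + 9*k**3/5 + 37*k**2/20 + 3*k/4 + 3/20.
Key eq: (1)·f(k+1) = (1)·f(k) + (k**4 + 9*k**3/5 + 37*k**2/20 + 3*k/4 + 3/20).
d = 5 from the (0,0,4) case.
Solving with deg f ≤ 5: f(k) = k*(4*k**4 - k**3 + k**2 - 2*k + 1)/20.
Then R = B(k−1)f/C = k*(4*k**4 - k**3 + k**2 - 2*k + 1)/(20*k**4 + 36*k**3 + 37*k**2 + 15*k + 3), so s_k = R(k)·t_k = k*(4*k**4 - k**3 + k**2 - 2*k + 1).
Check: Δs_k = 20*k**4 + 36*k**3 + 37*k**2 + 15*k + 3. ✓

Yes. s_k = k*(4*k**4 - k**3 + k**2 - 2*k + 1).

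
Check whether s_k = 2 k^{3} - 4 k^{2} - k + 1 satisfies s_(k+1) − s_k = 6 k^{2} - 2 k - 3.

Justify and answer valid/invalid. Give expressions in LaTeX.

Valid — Δs_k = t_k.

s_(k+1) = -k + 2*(k + 1)**3 - 4*(k + 1)**2
s_(k+1) − s_k = 6*k**2 - 2*k - 3
(s_(k+1) − s_k) − t_k = 0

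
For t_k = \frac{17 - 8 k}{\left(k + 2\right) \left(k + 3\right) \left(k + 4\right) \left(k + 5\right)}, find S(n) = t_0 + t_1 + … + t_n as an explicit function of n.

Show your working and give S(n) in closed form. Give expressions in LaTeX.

Compute t_(k+1)/t_k: get (k + 2)*(8*k - 9)/((k + 6)*(8*k - 17)).
So A=k + 2 and B=k + 6, with C=k - 17/8.
Solve (k + 2)·f(k+1) − (k + 5)·f(k) = k - 17/8.
Bound: deg f ≤ 3.
A polynomial solution: f(k) = -k*(k**2 + 9*k + 58)/64.
Certificate R = B(k−1)f/C = -k*(k + 5)*(k**2 + 9*k + 58)/(8*(8*k - 17)) gives s_k = k*(k**2 + 9*k + 58)/(8*(k + 2)*(k + 3)*(k + 4)).
Check: Δs_k = (17 - 8*k)/(k**4 + 14*k**3 + 71*k**2 + 154*k + 120). ✓
s_(n+1) = (n**3 + 12*n**2 + 79*n + 68)/(8*(n**3 + 12*n**2 + 47*n + 60)) and s_(0) = 0, so S(n) = (n**3 + 12*n**2 + 79*n + 68)/(8*(n**3 + 12*n**2 + 47*n + 60)).

S(n) = \frac{n^{3} + 12 n^{2} + 79 n + 68}{8 \left(n^{3} + 12 n^{2} + 47 n + 60\right)}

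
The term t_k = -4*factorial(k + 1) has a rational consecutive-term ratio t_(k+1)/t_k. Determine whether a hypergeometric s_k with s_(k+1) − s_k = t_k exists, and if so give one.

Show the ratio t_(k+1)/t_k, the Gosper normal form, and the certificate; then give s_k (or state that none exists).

none — t_k is not Gosper-summable

Compute t_(k+1)/t_k: get k + 2.
Gosper form: A/B · C(k+1)/C(k) with A=k + 2, B=1, C=1.
Set up (k + 2)·f(k+1) − (1)·f(k) − (1) = 0.
Bound: deg f ≤ -1.
deg f ≤ -1 is impossible — no certificate.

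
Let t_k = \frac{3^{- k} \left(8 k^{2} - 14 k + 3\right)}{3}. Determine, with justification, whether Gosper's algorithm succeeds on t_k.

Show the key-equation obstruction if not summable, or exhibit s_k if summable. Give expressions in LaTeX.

Yes. s_k = 3^{- k} \left(- 4 k^{2} + 3 k - 2\right).

The ratio is (8*k**2 + 2*k - 3)/(3*(8*k**2 - 14*k + 3)).
A = 1/3, B = 1, C = k**2 - 7*k/4 + 3/8.
Need (1/3)·f(k+1) − (1)·f(k) = k**2 - 7*k/4 + 3/8.
deg f ≤ 2 (via 0,0,2).
Match coefficients ⇒ f(k) = -3*(4*k**2 - 3*k + 2)/8.
So s_k = (B(k−1)f/C)·t_k = (-3*(4*k**2 - 3*k + 2)/((2*k - 3)*(4*k - 1)))·t_k = (-4*k**2 + 3*k - 2)/3**k.
s_(k+1) − s_k = (8*k**2 - 14*k + 3)/(3*3**k) = t_k.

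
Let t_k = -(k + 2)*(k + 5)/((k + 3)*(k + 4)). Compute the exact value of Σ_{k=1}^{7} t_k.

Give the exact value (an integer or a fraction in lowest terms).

Σ = -147/22

Step 1: r(k) = (k + 3)**2*(k + 6)/((k + 2)*(k + 5)**2).
A = k + 3, B = k + 5, C = k**2 + 7*k + 10.
f must satisfy (k + 3)·f(k+1) − (k + 4)·f(k) = k**2 + 7*k + 10.
Bound: deg f ≤ 2.
Match coefficients ⇒ f(k) = k*(3*k + 7)/3.
Get s_k = R·t_k = k*(-3*k - 7)/(3*(k + 3)) with R(k) = B(k−1)f(k)/C(k) = k*(k + 4)*(3*k + 7)/(3*(k + 2)*(k + 5)).
s_(k+1) − s_k = (-k**2 - 7*k - 10)/(k**2 + 7*k + 12) = t_k.
Evaluate s at k=8 and k=1: -248/33 and -5/6; difference -147/22.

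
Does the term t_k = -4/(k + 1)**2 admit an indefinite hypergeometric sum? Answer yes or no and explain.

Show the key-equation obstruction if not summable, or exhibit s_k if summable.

No. Not Gosper-summable.

Ratio r(k) = (k + 1)**2/(k + 2)**2.
So A=k**2 + 2*k + 1 and B=k**2 + 4*k + 4, with C=1.
Key eq: (k**2 + 2*k + 1)·f(k+1) = (k**2 + 2*k + 1)·f(k) + (1).
Bound: deg f ≤ 0.
f = c0 ⇒ A·f(k+1) − B(k−1)·f(k) − C = -1. The system {-1 = 0} is inconsistent; no antidifference.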